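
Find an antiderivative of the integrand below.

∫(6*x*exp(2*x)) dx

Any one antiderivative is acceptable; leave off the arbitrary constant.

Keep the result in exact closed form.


Answer: 3*x*exp(2*x) - 3*exp(2*x)/2.


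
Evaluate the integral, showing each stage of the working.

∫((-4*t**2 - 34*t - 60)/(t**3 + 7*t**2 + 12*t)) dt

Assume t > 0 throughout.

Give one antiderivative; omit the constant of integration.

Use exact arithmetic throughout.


Step 1. Decompose ∫((-4*t**2 - 34*t - 60)/(t**3 + 7*t**2 + 12*t)) dt by partial fractions, (-4*t**2 - 34*t - 60)/(t**3 + 7*t**2 + 12*t) = 3/(t + 4) - 2/(t + 3) - 5/t: now ∫(-5/t) dt + ∫(-2/(t + 3)) dt + ∫(3/(t + 4)) dt.
Step 2. Evaluate the standard form [assuming t > -4]: now 3*log(t + 4) + ∫(-5/t) dt + ∫(-2/(t + 3)) dt.
Step 3. Evaluate the standard form [assuming t > 0]: now -5*log(t) + 3*log(t + 4) + ∫(-2/(t + 3)) dt.
Step 4. Evaluate the standard form [assuming t > -3]: now -5*log(t) - 2*log(t + 3) + 3*log(t + 4).
Answer: -5*log(t) - 2*log(t + 3) + 3*log(t + 4).


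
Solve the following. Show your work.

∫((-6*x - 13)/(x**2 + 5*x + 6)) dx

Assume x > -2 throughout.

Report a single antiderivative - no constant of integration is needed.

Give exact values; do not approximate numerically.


Step 1. Decompose ∫((-6*x - 13)/(x**2 + 5*x + 6)) dx by partial fractions, (-6*x - 13)/(x**2 + 5*x + 6) = -5/(x + 3) - 1/(x + 2): now ∫(-1/(x + 2)) dx + ∫(-5/(x + 3)) dx.
Step 2. Evaluate the standard form [assuming x > -3]: now -5*log(x + 3) + ∫(-1/(x + 2)) dx.
Step 3. Evaluate the standard form [assuming x > -2]: now -log(x + 2) - 5*log(x + 3).
Answer: -log(x + 2) - 5*log(x + 3).


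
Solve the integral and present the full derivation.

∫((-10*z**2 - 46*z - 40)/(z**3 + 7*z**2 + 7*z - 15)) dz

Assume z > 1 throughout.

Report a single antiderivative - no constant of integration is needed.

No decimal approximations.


Step 1. Decompose ∫((-10*z**2 - 46*z - 40)/(z**3 + 7*z**2 + 7*z - 15)) dz by partial fractions, (-10*z**2 - 46*z - 40)/(z**3 + 7*z**2 + 7*z - 15) = -5/(z + 5) - 1/(z + 3) - 4/(z - 1): now ∫(-4/(z - 1)) dz + ∫(-1/(z + 3)) dz + ∫(-5/(z + 5)) dz.
Step 2. Evaluate the standard form [assuming z > -5]: now -5*log(z + 5) + ∫(-4/(z - 1)) dz + ∫(-1/(z + 3)) dz.
Step 3. Evaluate the standard form [assuming z > -3]: now -log(z + 3) - 5*log(z + 5) + ∫(-4/(z - 1)) dz.
Step 4. Evaluate the standard form [assuming z > 1]: now -4*log(z - 1) - log(z + 3) - 5*log(z + 5).
Answer: -4*log(z - 1) - log(z + 3) - 5*log(z + 5).


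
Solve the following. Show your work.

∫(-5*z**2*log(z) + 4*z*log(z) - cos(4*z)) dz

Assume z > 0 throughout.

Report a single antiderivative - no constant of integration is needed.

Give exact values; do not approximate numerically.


Step 1. Rewrite: now ∫(4*z*log(z)) dz + ∫(-5*z**2*log(z)) dz + ∫(-cos(4*z)) dz.
Step 2. Integrate ∫(4*z*log(z)) dz by parts with u = log(z), dv = (4*z) dz, so v = 2*z**2 [assuming z > 0]: now 2*z**2*log(z) + ∫(-2*z) dz + ∫(-5*z**2*log(z)) dz + ∫(-cos(4*z)) dz.
Step 3. Evaluate the standard form: now 2*z**2*log(z) - z**2 + ∫(-5*z**2*log(z)) dz + ∫(-cos(4*z)) dz.
Step 4. Integrate ∫(-5*z**2*log(z)) dz by parts with u = log(z), dv = (-5*z**2) dz, so v = -5*z**3/3 [assuming z > 0]: now -5*z**3*log(z)/3 + 2*z**2*log(z) - z**2 + ∫(5*z**2/3) dz + ∫(-cos(4*z)) dz.
Step 5. Evaluate the standard form: now -5*z**3*log(z)/3 + 5*z**3/9 + 2*z**2*log(z) - z**2 + ∫(-cos(4*z)) dz.
Step 6. Evaluate the standard form: now -5*z**3*log(z)/3 + 5*z**3/9 + 2*z**2*log(z) - z**2 - sin(4*z)/4.
Answer: -5*z**3*log(z)/3 + 5*z**3/9 + 2*z**2*log(z) - z**2 - sin(4*z)/4.


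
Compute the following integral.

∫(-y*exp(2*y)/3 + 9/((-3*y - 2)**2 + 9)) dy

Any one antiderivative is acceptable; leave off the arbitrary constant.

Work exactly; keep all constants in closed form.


Answer: -y*exp(2*y)/6 + exp(2*y)/12 + atan(y + 2/3).


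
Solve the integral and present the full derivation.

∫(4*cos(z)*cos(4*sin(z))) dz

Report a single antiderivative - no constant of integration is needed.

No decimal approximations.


Step 1. Substitute u = sin(z), turning ∫(4*cos(z)*cos(4*sin(z))) dz into ∫(4*cos(4*u)) du: now ∫(4*cos(4*u)) du.
Step 2. Evaluate the standard form: now sin(4*u).
Step 3. Substitute back u = sin(z): now sin(4*sin(z)).
Answer: sin(4*sin(z)).


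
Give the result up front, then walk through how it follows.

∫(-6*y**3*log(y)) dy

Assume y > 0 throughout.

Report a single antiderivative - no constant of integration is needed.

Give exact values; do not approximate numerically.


The answer is -3*y**4*log(y)/2 + 3*y**4/8.
Step 1. Integrate ∫(-6*y**3*log(y)) dy by parts with u = log(y), dv = (-6*y**3) dy, so v = -3*y**4/2 [assuming y > 0]: now -3*y**4*log(y)/2 + ∫(3*y**3/2) dy.
Step 2. Evaluate the standard form: now -3*y**4*log(y)/2 + 3*y**4/8.
Answer: -3*y**4*log(y)/2 + 3*y**4/8.


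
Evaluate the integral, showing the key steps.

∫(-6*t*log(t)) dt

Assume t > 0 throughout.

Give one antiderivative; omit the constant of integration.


Step 1. Integrate ∫(-6*t*log(t)) dt by parts with u = log(t), dv = (-6*t) dt, so v = -3*t**2 [assuming t > 0]: now -3*t**2*log(t) + ∫(3*t) dt.
Step 2. Evaluate the standard form: now -3*t**2*log(t) + 3*t**2/2.
Answer: -3*t**2*log(t) + 3*t**2/2.


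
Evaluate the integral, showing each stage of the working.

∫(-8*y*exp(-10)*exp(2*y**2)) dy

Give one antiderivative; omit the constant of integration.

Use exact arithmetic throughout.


Step 1. Substitute u = y**2 - 5, turning ∫(-8*y*exp(-10)*exp(2*y**2)) dy into ∫(-4*exp(2*u)) du: now ∫(-4*exp(2*u)) du.
Step 2. Evaluate the standard form: now -2*exp(2*u).
Step 3. Substitute back u = y**2 - 5: now -2*exp(2*y**2 - 10).
Answer: -2*exp(2*y**2 - 10).


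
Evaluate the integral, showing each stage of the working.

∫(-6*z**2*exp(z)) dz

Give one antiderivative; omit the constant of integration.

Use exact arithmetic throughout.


Step 1. Integrate ∫(-6*z**2*exp(z)) dz by parts with u = z**2, dv = (-6*exp(z)) dz, so v = -6*exp(z): now -6*z**2*exp(z) + ∫(12*z*exp(z)) dz.
Step 2. Integrate ∫(12*z*exp(z)) dz by parts with u = z, dv = (12*exp(z)) dz, so v = 12*exp(z): now -6*z**2*exp(z) + 12*z*exp(z) + ∫(-12*exp(z)) dz.
Step 3. Evaluate the standard form: now -6*z**2*exp(z) + 12*z*exp(z) - 12*exp(z).
Answer: -6*z**2*exp(z) + 12*z*exp(z) - 12*exp(z).


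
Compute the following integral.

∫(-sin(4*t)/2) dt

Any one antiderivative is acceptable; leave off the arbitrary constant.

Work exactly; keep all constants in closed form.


Answer: cos(4*t)/8.


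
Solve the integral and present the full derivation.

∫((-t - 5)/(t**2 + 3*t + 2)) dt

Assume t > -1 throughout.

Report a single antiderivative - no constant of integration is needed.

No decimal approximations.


Step 1. Decompose ∫((-t - 5)/(t**2 + 3*t + 2)) dt by partial fractions, (-t - 5)/(t**2 + 3*t + 2) = 3/(t + 2) - 4/(t + 1): now ∫(-4/(t + 1)) dt + ∫(3/(t + 2)) dt.
Step 2. Evaluate the standard form [assuming t > -1]: now -4*log(t + 1) + ∫(3/(t + 2)) dt.
Step 3. Evaluate the standard form [assuming t > -2]: now -4*log(t + 1) + 3*log(t + 2).
Answer: -4*log(t + 1) + 3*log(t + 2).


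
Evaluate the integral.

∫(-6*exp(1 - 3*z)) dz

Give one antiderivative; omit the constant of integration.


Answer: 2*exp(1 - 3*z).


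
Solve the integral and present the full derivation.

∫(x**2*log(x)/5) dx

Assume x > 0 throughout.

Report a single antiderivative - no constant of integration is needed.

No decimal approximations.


Step 1. Integrate ∫(x**2*log(x)/5) dx by parts with u = log(x), dv = (x**2/5) dx, so v = x**3/15 [assuming x > 0]: now x**3*log(x)/15 + ∫(-x**2/15) dx.
Step 2. Evaluate the standard form: now x**3*log(x)/15 - x**3/45.
Answer: x**3*log(x)/15 - x**3/45.


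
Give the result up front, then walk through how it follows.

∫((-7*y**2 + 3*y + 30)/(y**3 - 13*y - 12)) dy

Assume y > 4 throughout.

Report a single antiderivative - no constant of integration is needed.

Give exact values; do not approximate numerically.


The answer is -2*log(y - 4) - 2*log(y + 1) - 3*log(y + 3).
Step 1. Decompose ∫((-7*y**2 + 3*y + 30)/(y**3 - 13*y - 12)) dy by partial fractions, (-7*y**2 + 3*y + 30)/(y**3 - 13*y - 12) = -3/(y + 3) - 2/(y + 1) - 2/(y - 4): now ∫(-2/(y - 4)) dy + ∫(-2/(y + 1)) dy + ∫(-3/(y + 3)) dy.
Step 2. Evaluate the standard form [assuming y > -1]: now -2*log(y + 1) + ∫(-2/(y - 4)) dy + ∫(-3/(y + 3)) dy.
Step 3. Evaluate the standard form [assuming y > 4]: now -2*log(y - 4) - 2*log(y + 1) + ∫(-3/(y + 3)) dy.
Step 4. Evaluate the standard form [assuming y > -3]: now -2*log(y - 4) - 2*log(y + 1) - 3*log(y + 3).
Answer: -2*log(y - 4) - 2*log(y + 1) - 3*log(y + 3).


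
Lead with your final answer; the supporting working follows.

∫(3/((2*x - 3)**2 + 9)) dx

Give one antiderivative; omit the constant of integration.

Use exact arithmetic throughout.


The answer is atan(2*x/3 - 1)/2.
Step 1. Substitute u = 2*x - 3, turning ∫(3/((2*x - 3)**2 + 9)) dx into ∫(3/(2*(u**2 + 9))) du: now ∫(3/(2*(u**2 + 9))) du.
Step 2. Evaluate the standard form: now atan(u/3)/2.
Step 3. Substitute back u = 2*x - 3: now atan(2*x/3 - 1)/2.
Answer: atan(2*x/3 - 1)/2.


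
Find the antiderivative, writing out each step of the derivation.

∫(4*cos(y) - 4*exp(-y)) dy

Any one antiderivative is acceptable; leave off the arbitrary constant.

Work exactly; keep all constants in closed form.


Step 1. Rewrite: now ∫(-4*exp(-y)) dy + ∫(4*cos(y)) dy.
Step 2. Evaluate the standard form: now ∫(4*cos(y)) dy + 4*exp(-y).
Step 3. Evaluate the standard form: now 4*sin(y) + 4*exp(-y).
Answer: 4*sin(y) + 4*exp(-y).


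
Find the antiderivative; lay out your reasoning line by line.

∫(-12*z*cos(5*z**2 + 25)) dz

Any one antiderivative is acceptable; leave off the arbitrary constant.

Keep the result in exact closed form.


Step 1. Substitute u = z**2 + 5, turning ∫(-12*z*cos(5*z**2 + 25)) dz into ∫(-6*cos(5*u)) du: now ∫(-6*cos(5*u)) du.
Step 2. Evaluate the standard form: now -6*sin(5*u)/5.
Step 3. Substitute back u = z**2 + 5: now -6*sin(5*z**2 + 25)/5.
Answer: -6*sin(5*z**2 + 25)/5.


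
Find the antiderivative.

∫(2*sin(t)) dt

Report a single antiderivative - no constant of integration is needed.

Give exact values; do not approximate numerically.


Answer: -2*cos(t).


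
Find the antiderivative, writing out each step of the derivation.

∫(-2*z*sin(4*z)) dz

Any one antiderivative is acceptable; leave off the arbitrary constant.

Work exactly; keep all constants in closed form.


Step 1. Integrate ∫(-2*z*sin(4*z)) dz by parts with u = z, dv = (-2*sin(4*z)) dz, so v = cos(4*z)/2: now z*cos(4*z)/2 + ∫(-cos(4*z)/2) dz.
Step 2. Evaluate the standard form: now z*cos(4*z)/2 - sin(4*z)/8.
Answer: z*cos(4*z)/2 - sin(4*z)/8.


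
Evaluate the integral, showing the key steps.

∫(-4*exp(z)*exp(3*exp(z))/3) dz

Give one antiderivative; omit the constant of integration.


Step 1. Substitute u = exp(z), turning ∫(-4*exp(z)*exp(3*exp(z))/3) dz into ∫(-4*exp(3*u)/3) du: now ∫(-4*exp(3*u)/3) du.
Step 2. Evaluate the standard form: now -4*exp(3*u)/9.
Step 3. Substitute back u = exp(z): now -4*exp(3*exp(z))/9.
Answer: -4*exp(3*exp(z))/9.


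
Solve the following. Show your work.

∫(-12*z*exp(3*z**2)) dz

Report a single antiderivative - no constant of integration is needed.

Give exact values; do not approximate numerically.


Step 1. Substitute u = z**2, turning ∫(-12*z*exp(3*z**2)) dz into ∫(-6*exp(3*u)) du: now ∫(-6*exp(3*u)) du.
Step 2. Evaluate the standard form: now -2*exp(3*u).
Step 3. Substitute back u = z**2: now -2*exp(3*z**2).
Answer: -2*exp(3*z**2).


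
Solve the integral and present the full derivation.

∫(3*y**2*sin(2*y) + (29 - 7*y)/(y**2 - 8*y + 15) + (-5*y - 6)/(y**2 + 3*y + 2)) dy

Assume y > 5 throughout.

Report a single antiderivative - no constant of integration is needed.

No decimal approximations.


Step 1. Rewrite: now ∫(3*y**2*sin(2*y)) dy + ∫((29 - 7*y)/(y**2 - 8*y + 15)) dy + ∫((-5*y - 6)/(y**2 + 3*y + 2)) dy.
Step 2. Integrate ∫(3*y**2*sin(2*y)) dy by parts with u = y**2, dv = (3*sin(2*y)) dy, so v = -3*cos(2*y)/2: now -3*y**2*cos(2*y)/2 + ∫(3*y*cos(2*y)) dy + ∫((29 - 7*y)/(y**2 - 8*y + 15)) dy + ∫((-5*y - 6)/(y**2 + 3*y + 2)) dy.
Step 3. Integrate ∫(3*y*cos(2*y)) dy by parts with u = y, dv = (3*cos(2*y)) dy, so v = 3*sin(2*y)/2: now -3*y**2*cos(2*y)/2 + 3*y*sin(2*y)/2 + ∫((29 - 7*y)/(y**2 - 8*y + 15)) dy + ∫((-5*y - 6)/(y**2 + 3*y + 2)) dy + ∫(-3*sin(2*y)/2) dy.
Step 4. Evaluate the standard form: now -3*y**2*cos(2*y)/2 + 3*y*sin(2*y)/2 + 3*cos(2*y)/4 + ∫((29 - 7*y)/(y**2 - 8*y + 15)) dy + ∫((-5*y - 6)/(y**2 + 3*y + 2)) dy.
Step 5. Decompose ∫((-5*y - 6)/(y**2 + 3*y + 2)) dy by partial fractions, (-5*y - 6)/(y**2 + 3*y + 2) = -4/(y + 2) - 1/(y + 1): now -3*y**2*cos(2*y)/2 + 3*y*sin(2*y)/2 + 3*cos(2*y)/4 + ∫((29 - 7*y)/(y**2 - 8*y + 15)) dy + ∫(-1/(y + 1)) dy + ∫(-4/(y + 2)) dy.
Step 6. Evaluate the standard form [assuming y > -2]: now -3*y**2*cos(2*y)/2 + 3*y*sin(2*y)/2 - 4*log(y + 2) + 3*cos(2*y)/4 + ∫((29 - 7*y)/(y**2 - 8*y + 15)) dy + ∫(-1/(y + 1)) dy.
Step 7. Evaluate the standard form [assuming y > -1]: now -3*y**2*cos(2*y)/2 + 3*y*sin(2*y)/2 - log(y + 1) - 4*log(y + 2) + 3*cos(2*y)/4 + ∫((29 - 7*y)/(y**2 - 8*y + 15)) dy.
Step 8. Decompose ∫((29 - 7*y)/(y**2 - 8*y + 15)) dy by partial fractions, (29 - 7*y)/(y**2 - 8*y + 15) = -4/(y - 3) - 3/(y - 5): now -3*y**2*cos(2*y)/2 + 3*y*sin(2*y)/2 - log(y + 1) - 4*log(y + 2) + 3*cos(2*y)/4 + ∫(-3/(y - 5)) dy + ∫(-4/(y - 3)) dy.
Step 9. Evaluate the standard form [assuming y > 3]: now -3*y**2*cos(2*y)/2 + 3*y*sin(2*y)/2 - 4*log(y - 3) - log(y + 1) - 4*log(y + 2) + 3*cos(2*y)/4 + ∫(-3/(y - 5)) dy.
Step 10. Evaluate the standard form [assuming y > 5]: now -3*y**2*cos(2*y)/2 + 3*y*sin(2*y)/2 - 3*log(y - 5) - 4*log(y - 3) - log(y + 1) - 4*log(y + 2) + 3*cos(2*y)/4.
Answer: -3*y**2*cos(2*y)/2 + 3*y*sin(2*y)/2 - 3*log(y - 5) - 4*log(y - 3) - log(y + 1) - 4*log(y + 2) + 3*cos(2*y)/4.


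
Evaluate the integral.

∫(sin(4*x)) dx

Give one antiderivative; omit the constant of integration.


Answer: -cos(4*x)/4.


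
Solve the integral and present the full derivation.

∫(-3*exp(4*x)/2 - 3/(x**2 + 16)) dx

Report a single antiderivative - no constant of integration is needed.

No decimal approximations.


Step 1. Rewrite: now ∫(-3/(x**2 + 16)) dx + ∫(-3*exp(4*x)/2) dx.
Step 2. Evaluate the standard form: now -3*atan(x/4)/4 + ∫(-3*exp(4*x)/2) dx.
Step 3. Evaluate the standard form: now -3*exp(4*x)/8 - 3*atan(x/4)/4.
Answer: -3*exp(4*x)/8 - 3*atan(x/4)/4.


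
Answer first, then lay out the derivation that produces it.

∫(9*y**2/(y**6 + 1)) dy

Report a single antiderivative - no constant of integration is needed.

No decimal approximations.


The answer is 3*atan(y**3).
Step 1. Substitute u = y**3, turning ∫(9*y**2/(y**6 + 1)) dy into ∫(3/(u**2 + 1)) du: now ∫(3/(u**2 + 1)) du.
Step 2. Evaluate the standard form: now 3*atan(u).
Step 3. Substitute back u = y**3: now 3*atan(y**3).
Answer: 3*atan(y**3).


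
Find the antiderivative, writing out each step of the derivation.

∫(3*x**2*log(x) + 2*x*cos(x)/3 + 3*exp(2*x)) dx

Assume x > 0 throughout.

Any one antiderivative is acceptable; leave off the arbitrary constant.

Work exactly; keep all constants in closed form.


Step 1. Rewrite: now ∫(2*x*cos(x)/3) dx + ∫(3*x**2*log(x)) dx + ∫(3*exp(2*x)) dx.
Step 2. Integrate ∫(3*x**2*log(x)) dx by parts with u = log(x), dv = (3*x**2) dx, so v = x**3 [assuming x > 0]: now x**3*log(x) + ∫(-x**2) dx + ∫(2*x*cos(x)/3) dx + ∫(3*exp(2*x)) dx.
Step 3. Evaluate the standard form: now x**3*log(x) - x**3/3 + ∫(2*x*cos(x)/3) dx + ∫(3*exp(2*x)) dx.
Step 4. Evaluate the standard form: now x**3*log(x) - x**3/3 + 3*exp(2*x)/2 + ∫(2*x*cos(x)/3) dx.
Step 5. Integrate ∫(2*x*cos(x)/3) dx by parts with u = x, dv = (2*cos(x)/3) dx, so v = 2*sin(x)/3: now x**3*log(x) - x**3/3 + 2*x*sin(x)/3 + 3*exp(2*x)/2 + ∫(-2*sin(x)/3) dx.
Step 6. Evaluate the standard form: now x**3*log(x) - x**3/3 + 2*x*sin(x)/3 + 3*exp(2*x)/2 + 2*cos(x)/3.
Answer: x**3*log(x) - x**3/3 + 2*x*sin(x)/3 + 3*exp(2*x)/2 + 2*cos(x)/3.


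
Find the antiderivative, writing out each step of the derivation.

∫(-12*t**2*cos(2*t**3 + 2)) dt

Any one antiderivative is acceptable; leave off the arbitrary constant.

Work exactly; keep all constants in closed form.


Step 1. Substitute u = t**3 + 1, turning ∫(-12*t**2*cos(2*t**3 + 2)) dt into ∫(-4*cos(2*u)) du: now ∫(-4*cos(2*u)) du.
Step 2. Evaluate the standard form: now -2*sin(2*u).
Step 3. Substitute back u = t**3 + 1: now -2*sin(2*t**3 + 2).
Answer: -2*sin(2*t**3 + 2).


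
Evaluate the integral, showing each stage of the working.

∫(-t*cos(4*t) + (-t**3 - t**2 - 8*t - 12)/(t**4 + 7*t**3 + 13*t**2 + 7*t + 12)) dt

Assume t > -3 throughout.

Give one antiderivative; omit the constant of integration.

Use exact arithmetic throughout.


Step 1. Rewrite: now ∫(-t*cos(4*t)) dt + ∫((-t**3 - t**2 - 8*t - 12)/(t**4 + 7*t**3 + 13*t**2 + 7*t + 12)) dt.
Step 2. Decompose ∫((-t**3 - t**2 - 8*t - 12)/(t**4 + 7*t**3 + 13*t**2 + 7*t + 12)) dt by partial fractions, (-t**3 - t**2 - 8*t - 12)/(t**4 + 7*t**3 + 13*t**2 + 7*t + 12) = -1/(t**2 + 1) - 4/(t + 4) + 3/(t + 3): now ∫(-t*cos(4*t)) dt + ∫(3/(t + 3)) dt + ∫(-4/(t + 4)) dt + ∫(-1/(t**2 + 1)) dt.
Step 3. Evaluate the standard form [assuming t > -4]: now -4*log(t + 4) + ∫(-t*cos(4*t)) dt + ∫(3/(t + 3)) dt + ∫(-1/(t**2 + 1)) dt.
Step 4. Evaluate the standard form [assuming t > -3]: now 3*log(t + 3) - 4*log(t + 4) + ∫(-t*cos(4*t)) dt + ∫(-1/(t**2 + 1)) dt.
Step 5. Evaluate the standard form: now 3*log(t + 3) - 4*log(t + 4) - atan(t) + ∫(-t*cos(4*t)) dt.
Step 6. Integrate ∫(-t*cos(4*t)) dt by parts with u = t, dv = (-cos(4*t)) dt, so v = -sin(4*t)/4: now -t*sin(4*t)/4 + 3*log(t + 3) - 4*log(t + 4) - atan(t) + ∫(sin(4*t)/4) dt.
Step 7. Evaluate the standard form: now -t*sin(4*t)/4 + 3*log(t + 3) - 4*log(t + 4) - cos(4*t)/16 - atan(t).
Answer: -t*sin(4*t)/4 + 3*log(t + 3) - 4*log(t + 4) - cos(4*t)/16 - atan(t).


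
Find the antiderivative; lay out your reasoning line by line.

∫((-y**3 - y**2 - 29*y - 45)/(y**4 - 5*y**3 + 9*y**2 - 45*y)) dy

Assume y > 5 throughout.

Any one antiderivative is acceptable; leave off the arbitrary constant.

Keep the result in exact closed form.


Step 1. Decompose ∫((-y**3 - y**2 - 29*y - 45)/(y**4 - 5*y**3 + 9*y**2 - 45*y)) dy by partial fractions, (-y**3 - y**2 - 29*y - 45)/(y**4 - 5*y**3 + 9*y**2 - 45*y) = 4/(y**2 + 9) - 2/(y - 5) + 1/y: now ∫(1/y) dy + ∫(-2/(y - 5)) dy + ∫(4/(y**2 + 9)) dy.
Step 2. Evaluate the standard form [assuming y > 5]: now -2*log(y - 5) + ∫(1/y) dy + ∫(4/(y**2 + 9)) dy.
Step 3. Evaluate the standard form [assuming y > 0]: now log(y) - 2*log(y - 5) + ∫(4/(y**2 + 9)) dy.
Step 4. Evaluate the standard form: now log(y) - 2*log(y - 5) + 4*atan(y/3)/3.
Answer: log(y) - 2*log(y - 5) + 4*atan(y/3)/3.


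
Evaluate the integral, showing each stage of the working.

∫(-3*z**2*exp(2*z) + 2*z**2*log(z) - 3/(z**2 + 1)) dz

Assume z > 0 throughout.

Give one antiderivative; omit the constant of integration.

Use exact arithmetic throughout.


Step 1. Rewrite: now ∫(-3*z**2*exp(2*z)) dz + ∫(2*z**2*log(z)) dz + ∫(-3/(z**2 + 1)) dz.
Step 2. Evaluate the standard form: now -3*atan(z) + ∫(-3*z**2*exp(2*z)) dz + ∫(2*z**2*log(z)) dz.
Step 3. Integrate ∫(2*z**2*log(z)) dz by parts with u = log(z), dv = (2*z**2) dz, so v = 2*z**3/3 [assuming z > 0]: now 2*z**3*log(z)/3 - 3*atan(z) + ∫(-2*z**2/3) dz + ∫(-3*z**2*exp(2*z)) dz.
Step 4. Evaluate the standard form: now 2*z**3*log(z)/3 - 2*z**3/9 - 3*atan(z) + ∫(-3*z**2*exp(2*z)) dz.
Step 5. Integrate ∫(-3*z**2*exp(2*z)) dz by parts with u = z**2, dv = (-3*exp(2*z)) dz, so v = -3*exp(2*z)/2: now 2*z**3*log(z)/3 - 2*z**3/9 - 3*z**2*exp(2*z)/2 - 3*atan(z) + ∫(3*z*exp(2*z)) dz.
Step 6. Integrate ∫(3*z*exp(2*z)) dz by parts with u = z, dv = (3*exp(2*z)) dz, so v = 3*exp(2*z)/2: now 2*z**3*log(z)/3 - 2*z**3/9 - 3*z**2*exp(2*z)/2 + 3*z*exp(2*z)/2 - 3*atan(z) + ∫(-3*exp(2*z)/2) dz.
Step 7. Evaluate the standard form: now 2*z**3*log(z)/3 - 2*z**3/9 - 3*z**2*exp(2*z)/2 + 3*z*exp(2*z)/2 - 3*exp(2*z)/4 - 3*atan(z).
Answer: 2*z**3*log(z)/3 - 2*z**3/9 - 3*z**2*exp(2*z)/2 + 3*z*exp(2*z)/2 - 3*exp(2*z)/4 - 3*atan(z).


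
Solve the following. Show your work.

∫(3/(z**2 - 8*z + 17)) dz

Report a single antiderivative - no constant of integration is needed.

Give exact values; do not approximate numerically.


Step 1. Substitute u = 4 - z, turning ∫(3/(z**2 - 8*z + 17)) dz into ∫(-3/(u**2 + 1)) du: now ∫(-3/(u**2 + 1)) du.
Step 2. Evaluate the standard form: now -3*atan(u).
Step 3. Substitute back u = 4 - z: now 3*atan(z - 4).
Answer: 3*atan(z - 4).


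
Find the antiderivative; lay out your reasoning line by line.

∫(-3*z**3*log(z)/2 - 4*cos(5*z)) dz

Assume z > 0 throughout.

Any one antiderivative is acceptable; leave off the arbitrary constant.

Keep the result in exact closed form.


Step 1. Rewrite: now ∫(-3*z**3*log(z)/2) dz + ∫(-4*cos(5*z)) dz.
Step 2. Evaluate the standard form: now -4*sin(5*z)/5 + ∫(-3*z**3*log(z)/2) dz.
Step 3. Integrate ∫(-3*z**3*log(z)/2) dz by parts with u = log(z), dv = (-3*z**3/2) dz, so v = -3*z**4/8 [assuming z > 0]: now -3*z**4*log(z)/8 - 4*sin(5*z)/5 + ∫(3*z**3/8) dz.
Step 4. Evaluate the standard form: now -3*z**4*log(z)/8 + 3*z**4/32 - 4*sin(5*z)/5.
Answer: -3*z**4*log(z)/8 + 3*z**4/32 - 4*sin(5*z)/5.


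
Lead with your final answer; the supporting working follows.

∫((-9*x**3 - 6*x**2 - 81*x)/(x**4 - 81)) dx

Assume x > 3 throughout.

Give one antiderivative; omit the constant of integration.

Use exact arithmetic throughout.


The answer is -5*log(x - 3) - 4*log(x + 3) - atan(x/3).
Step 1. Decompose ∫((-9*x**3 - 6*x**2 - 81*x)/(x**4 - 81)) dx by partial fractions, (-9*x**3 - 6*x**2 - 81*x)/(x**4 - 81) = -3/(x**2 + 9) - 4/(x + 3) - 5/(x - 3): now ∫(-5/(x - 3)) dx + ∫(-4/(x + 3)) dx + ∫(-3/(x**2 + 9)) dx.
Step 2. Evaluate the standard form [assuming x > -3]: now -4*log(x + 3) + ∫(-5/(x - 3)) dx + ∫(-3/(x**2 + 9)) dx.
Step 3. Evaluate the standard form [assuming x > 3]: now -5*log(x - 3) - 4*log(x + 3) + ∫(-3/(x**2 + 9)) dx.
Step 4. Evaluate the standard form: now -5*log(x - 3) - 4*log(x + 3) - atan(x/3).
Answer: -5*log(x - 3) - 4*log(x + 3) - atan(x/3).


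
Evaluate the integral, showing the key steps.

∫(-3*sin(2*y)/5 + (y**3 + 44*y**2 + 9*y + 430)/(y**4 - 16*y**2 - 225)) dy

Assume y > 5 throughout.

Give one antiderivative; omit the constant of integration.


Step 1. Rewrite: now ∫((y**3 + 44*y**2 + 9*y + 430)/(y**4 - 16*y**2 - 225)) dy + ∫(-3*sin(2*y)/5) dy.
Step 2. Decompose ∫((y**3 + 44*y**2 + 9*y + 430)/(y**4 - 16*y**2 - 225)) dy by partial fractions, (y**3 + 44*y**2 + 9*y + 430)/(y**4 - 16*y**2 - 225) = -1/(y**2 + 9) - 4/(y + 5) + 5/(y - 5): now ∫(5/(y - 5)) dy + ∫(-4/(y + 5)) dy + ∫(-1/(y**2 + 9)) dy + ∫(-3*sin(2*y)/5) dy.
Step 3. Evaluate the standard form [assuming y > 5]: now 5*log(y - 5) + ∫(-4/(y + 5)) dy + ∫(-1/(y**2 + 9)) dy + ∫(-3*sin(2*y)/5) dy.
Step 4. Evaluate the standard form [assuming y > -5]: now 5*log(y - 5) - 4*log(y + 5) + ∫(-1/(y**2 + 9)) dy + ∫(-3*sin(2*y)/5) dy.
Step 5. Evaluate the standard form: now 5*log(y - 5) - 4*log(y + 5) - atan(y/3)/3 + ∫(-3*sin(2*y)/5) dy.
Step 6. Evaluate the standard form: now 5*log(y - 5) - 4*log(y + 5) + 3*cos(2*y)/10 - atan(y/3)/3.
Answer: 5*log(y - 5) - 4*log(y + 5) + 3*cos(2*y)/10 - atan(y/3)/3.


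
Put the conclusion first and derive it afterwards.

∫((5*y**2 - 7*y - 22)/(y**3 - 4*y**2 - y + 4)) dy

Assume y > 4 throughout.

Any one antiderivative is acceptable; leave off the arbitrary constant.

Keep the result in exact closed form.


The answer is 2*log(y - 4) + 4*log(y - 1) - log(y + 1).
Step 1. Decompose ∫((5*y**2 - 7*y - 22)/(y**3 - 4*y**2 - y + 4)) dy by partial fractions, (5*y**2 - 7*y - 22)/(y**3 - 4*y**2 - y + 4) = -1/(y + 1) + 4/(y - 1) + 2/(y - 4): now ∫(2/(y - 4)) dy + ∫(4/(y - 1)) dy + ∫(-1/(y + 1)) dy.
Step 2. Evaluate the standard form [assuming y > 1]: now 4*log(y - 1) + ∫(2/(y - 4)) dy + ∫(-1/(y + 1)) dy.
Step 3. Evaluate the standard form [assuming y > 4]: now 2*log(y - 4) + 4*log(y - 1) + ∫(-1/(y + 1)) dy.
Step 4. Evaluate the standard form [assuming y > -1]: now 2*log(y - 4) + 4*log(y - 1) - log(y + 1).
Answer: 2*log(y - 4) + 4*log(y - 1) - log(y + 1).


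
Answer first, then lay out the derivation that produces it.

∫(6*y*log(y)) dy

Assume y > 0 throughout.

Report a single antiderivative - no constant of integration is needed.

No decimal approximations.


The answer is 3*y**2*log(y) - 3*y**2/2.
Step 1. Integrate ∫(6*y*log(y)) dy by parts with u = log(y), dv = (6*y) dy, so v = 3*y**2 [assuming y > 0]: now 3*y**2*log(y) + ∫(-3*y) dy.
Step 2. Evaluate the standard form: now 3*y**2*log(y) - 3*y**2/2.
Answer: 3*y**2*log(y) - 3*y**2/2.


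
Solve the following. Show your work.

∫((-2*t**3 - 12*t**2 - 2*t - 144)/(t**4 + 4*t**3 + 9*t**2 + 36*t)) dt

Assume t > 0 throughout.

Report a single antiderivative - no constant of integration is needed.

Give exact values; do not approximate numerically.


Step 1. Decompose ∫((-2*t**3 - 12*t**2 - 2*t - 144)/(t**4 + 4*t**3 + 9*t**2 + 36*t)) dt by partial fractions, (-2*t**3 - 12*t**2 - 2*t - 144)/(t**4 + 4*t**3 + 9*t**2 + 36*t) = 4/(t**2 + 9) + 2/(t + 4) - 4/t: now ∫(-4/t) dt + ∫(2/(t + 4)) dt + ∫(4/(t**2 + 9)) dt.
Step 2. Evaluate the standard form [assuming t > -4]: now 2*log(t + 4) + ∫(-4/t) dt + ∫(4/(t**2 + 9)) dt.
Step 3. Evaluate the standard form [assuming t > 0]: now -4*log(t) + 2*log(t + 4) + ∫(4/(t**2 + 9)) dt.
Step 4. Evaluate the standard form: now -4*log(t) + 2*log(t + 4) + 4*atan(t/3)/3.
Answer: -4*log(t) + 2*log(t + 4) + 4*atan(t/3)/3.


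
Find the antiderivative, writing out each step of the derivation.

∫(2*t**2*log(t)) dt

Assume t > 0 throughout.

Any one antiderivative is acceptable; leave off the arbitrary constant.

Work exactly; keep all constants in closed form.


Step 1. Integrate ∫(2*t**2*log(t)) dt by parts with u = log(t), dv = (2*t**2) dt, so v = 2*t**3/3 [assuming t > 0]: now 2*t**3*log(t)/3 + ∫(-2*t**2/3) dt.
Step 2. Evaluate the standard form: now 2*t**3*log(t)/3 - 2*t**3/9.
Answer: 2*t**3*log(t)/3 - 2*t**3/9.


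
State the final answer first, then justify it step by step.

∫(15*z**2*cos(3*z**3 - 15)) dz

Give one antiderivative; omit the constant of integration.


The answer is 5*sin(3*z**3 - 15)/3.
Step 1. Substitute u = z**3 - 5, turning ∫(15*z**2*cos(3*z**3 - 15)) dz into ∫(5*cos(3*u)) du: now ∫(5*cos(3*u)) du.
Step 2. Evaluate the standard form: now 5*sin(3*u)/3.
Step 3. Substitute back u = z**3 - 5: now 5*sin(3*z**3 - 15)/3.
Answer: 5*sin(3*z**3 - 15)/3.


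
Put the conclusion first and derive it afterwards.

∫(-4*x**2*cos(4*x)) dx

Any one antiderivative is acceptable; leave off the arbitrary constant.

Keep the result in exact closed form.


The answer is -x**2*sin(4*x) - x*cos(4*x)/2 + sin(4*x)/8.
Step 1. Integrate ∫(-4*x**2*cos(4*x)) dx by parts with u = x**2, dv = (-4*cos(4*x)) dx, so v = -sin(4*x): now -x**2*sin(4*x) + ∫(2*x*sin(4*x)) dx.
Step 2. Integrate ∫(2*x*sin(4*x)) dx by parts with u = x, dv = (2*sin(4*x)) dx, so v = -cos(4*x)/2: now -x**2*sin(4*x) - x*cos(4*x)/2 + ∫(cos(4*x)/2) dx.
Step 3. Evaluate the standard form: now -x**2*sin(4*x) - x*cos(4*x)/2 + sin(4*x)/8.
Answer: -x**2*sin(4*x) - x*cos(4*x)/2 + sin(4*x)/8.


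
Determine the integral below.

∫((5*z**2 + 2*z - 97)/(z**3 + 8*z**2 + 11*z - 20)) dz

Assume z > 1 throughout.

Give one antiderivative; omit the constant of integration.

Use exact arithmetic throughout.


Answer: -3*log(z - 1) + 5*log(z + 4) + 3*log(z + 5).


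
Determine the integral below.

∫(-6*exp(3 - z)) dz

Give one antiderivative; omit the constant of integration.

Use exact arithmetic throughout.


Answer: 6*exp(3 - z).


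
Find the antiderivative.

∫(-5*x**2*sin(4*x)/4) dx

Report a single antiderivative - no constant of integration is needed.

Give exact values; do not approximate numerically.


Answer: 5*x**2*cos(4*x)/16 - 5*x*sin(4*x)/32 - 5*cos(4*x)/128.


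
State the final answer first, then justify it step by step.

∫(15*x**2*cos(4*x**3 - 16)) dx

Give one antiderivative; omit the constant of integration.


The answer is 5*sin(4*x**3 - 16)/4.
Step 1. Substitute u = x**3 - 4, turning ∫(15*x**2*cos(4*x**3 - 16)) dx into ∫(5*cos(4*u)) du: now ∫(5*cos(4*u)) du.
Step 2. Evaluate the standard form: now 5*sin(4*u)/4.
Step 3. Substitute back u = x**3 - 4: now 5*sin(4*x**3 - 16)/4.
Answer: 5*sin(4*x**3 - 16)/4.


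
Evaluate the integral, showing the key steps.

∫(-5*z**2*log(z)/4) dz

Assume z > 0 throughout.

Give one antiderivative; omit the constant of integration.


Step 1. Integrate ∫(-5*z**2*log(z)/4) dz by parts with u = log(z), dv = (-5*z**2/4) dz, so v = -5*z**3/12 [assuming z > 0]: now -5*z**3*log(z)/12 + ∫(5*z**2/12) dz.
Step 2. Evaluate the standard form: now -5*z**3*log(z)/12 + 5*z**3/36.
Answer: -5*z**3*log(z)/12 + 5*z**3/36.


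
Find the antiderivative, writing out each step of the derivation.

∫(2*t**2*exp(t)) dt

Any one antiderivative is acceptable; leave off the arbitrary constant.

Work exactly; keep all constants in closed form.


Step 1. Integrate ∫(2*t**2*exp(t)) dt by parts with u = t**2, dv = (2*exp(t)) dt, so v = 2*exp(t): now 2*t**2*exp(t) + ∫(-4*t*exp(t)) dt.
Step 2. Integrate ∫(-4*t*exp(t)) dt by parts with u = t, dv = (-4*exp(t)) dt, so v = -4*exp(t): now 2*t**2*exp(t) - 4*t*exp(t) + ∫(4*exp(t)) dt.
Step 3. Evaluate the standard form: now 2*t**2*exp(t) - 4*t*exp(t) + 4*exp(t).
Answer: 2*t**2*exp(t) - 4*t*exp(t) + 4*exp(t).


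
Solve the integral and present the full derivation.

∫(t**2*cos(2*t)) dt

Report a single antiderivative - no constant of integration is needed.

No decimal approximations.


Step 1. Integrate ∫(t**2*cos(2*t)) dt by parts with u = t**2, dv = (cos(2*t)) dt, so v = sin(2*t)/2: now t**2*sin(2*t)/2 + ∫(-t*sin(2*t)) dt.
Step 2. Integrate ∫(-t*sin(2*t)) dt by parts with u = t, dv = (-sin(2*t)) dt, so v = cos(2*t)/2: now t**2*sin(2*t)/2 + t*cos(2*t)/2 + ∫(-cos(2*t)/2) dt.
Step 3. Evaluate the standard form: now t**2*sin(2*t)/2 + t*cos(2*t)/2 - sin(2*t)/4.
Answer: t**2*sin(2*t)/2 + t*cos(2*t)/2 - sin(2*t)/4.


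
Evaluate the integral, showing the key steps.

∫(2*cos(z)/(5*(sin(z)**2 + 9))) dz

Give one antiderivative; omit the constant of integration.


Step 1. Substitute u = sin(z), turning ∫(2*cos(z)/(5*(sin(z)**2 + 9))) dz into ∫(2/(5*(u**2 + 9))) du: now ∫(2/(5*(u**2 + 9))) du.
Step 2. Evaluate the standard form: now 2*atan(u/3)/15.
Step 3. Substitute back u = sin(z): now 2*atan(sin(z)/3)/15.
Answer: 2*atan(sin(z)/3)/15.


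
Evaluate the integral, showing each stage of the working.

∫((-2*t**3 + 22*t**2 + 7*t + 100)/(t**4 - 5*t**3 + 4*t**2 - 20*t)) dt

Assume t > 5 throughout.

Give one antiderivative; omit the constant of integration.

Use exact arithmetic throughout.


Step 1. Decompose ∫((-2*t**3 + 22*t**2 + 7*t + 100)/(t**4 - 5*t**3 + 4*t**2 - 20*t)) dt by partial fractions, (-2*t**3 + 22*t**2 + 7*t + 100)/(t**4 - 5*t**3 + 4*t**2 - 20*t) = -3/(t**2 + 4) + 3/(t - 5) - 5/t: now ∫(-5/t) dt + ∫(3/(t - 5)) dt + ∫(-3/(t**2 + 4)) dt.
Step 2. Evaluate the standard form [assuming t > 0]: now -5*log(t) + ∫(3/(t - 5)) dt + ∫(-3/(t**2 + 4)) dt.
Step 3. Evaluate the standard form [assuming t > 5]: now -5*log(t) + 3*log(t - 5) + ∫(-3/(t**2 + 4)) dt.
Step 4. Evaluate the standard form: now -5*log(t) + 3*log(t - 5) - 3*atan(t/2)/2.
Answer: -5*log(t) + 3*log(t - 5) - 3*atan(t/2)/2.


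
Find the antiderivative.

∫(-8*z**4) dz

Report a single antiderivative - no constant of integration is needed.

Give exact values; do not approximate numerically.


Answer: -8*z**5/5.


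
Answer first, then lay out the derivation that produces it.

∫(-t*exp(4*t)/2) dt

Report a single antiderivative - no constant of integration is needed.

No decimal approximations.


The answer is -t*exp(4*t)/8 + exp(4*t)/32.
Step 1. Integrate ∫(-t*exp(4*t)/2) dt by parts with u = t, dv = (-exp(4*t)/2) dt, so v = -exp(4*t)/8: now -t*exp(4*t)/8 + ∫(exp(4*t)/8) dt.
Step 2. Evaluate the standard form: now -t*exp(4*t)/8 + exp(4*t)/32.
Answer: -t*exp(4*t)/8 + exp(4*t)/32.


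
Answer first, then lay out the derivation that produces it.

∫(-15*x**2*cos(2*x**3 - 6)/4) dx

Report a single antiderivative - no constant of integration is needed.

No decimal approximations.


The answer is -5*sin(2*x**3 - 6)/8.
Step 1. Substitute u = x**3 - 3, turning ∫(-15*x**2*cos(2*x**3 - 6)/4) dx into ∫(-5*cos(2*u)/4) du: now ∫(-5*cos(2*u)/4) du.
Step 2. Evaluate the standard form: now -5*sin(2*u)/8.
Step 3. Substitute back u = x**3 - 3: now -5*sin(2*x**3 - 6)/8.
Answer: -5*sin(2*x**3 - 6)/8.


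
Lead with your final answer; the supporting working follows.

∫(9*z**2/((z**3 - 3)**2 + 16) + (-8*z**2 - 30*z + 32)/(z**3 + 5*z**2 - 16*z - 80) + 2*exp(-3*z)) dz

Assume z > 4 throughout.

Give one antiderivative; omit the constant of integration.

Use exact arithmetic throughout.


The answer is -3*log(z - 4) - 3*log(z + 4) - 2*log(z + 5) + 3*atan(z**3/4 - 3/4)/4 - 2*exp(-3*z)/3.
Step 1. Rewrite: now ∫(9*z**2/((z**3 - 3)**2 + 16)) dz + ∫((-8*z**2 - 30*z + 32)/(z**3 + 5*z**2 - 16*z - 80)) dz + ∫(2*exp(-3*z)) dz.
Step 2. Evaluate the standard form: now ∫(9*z**2/((z**3 - 3)**2 + 16)) dz + ∫((-8*z**2 - 30*z + 32)/(z**3 + 5*z**2 - 16*z - 80)) dz - 2*exp(-3*z)/3.
Step 3. Substitute u = z**3 - 3, turning ∫(9*z**2/((z**3 - 3)**2 + 16)) dz into ∫(3/(u**2 + 16)) du: now ∫((-8*z**2 - 30*z + 32)/(z**3 + 5*z**2 - 16*z - 80)) dz + ∫(3/(u**2 + 16)) du - 2*exp(-3*z)/3.
Step 4. Evaluate the standard form: now 3*atan(u/4)/4 + ∫((-8*z**2 - 30*z + 32)/(z**3 + 5*z**2 - 16*z - 80)) dz - 2*exp(-3*z)/3.
Step 5. Substitute back u = z**3 - 3: now 3*atan(z**3/4 - 3/4)/4 + ∫((-8*z**2 - 30*z + 32)/(z**3 + 5*z**2 - 16*z - 80)) dz - 2*exp(-3*z)/3.
Step 6. Decompose ∫((-8*z**2 - 30*z + 32)/(z**3 + 5*z**2 - 16*z - 80)) dz by partial fractions, (-8*z**2 - 30*z + 32)/(z**3 + 5*z**2 - 16*z - 80) = -2/(z + 5) - 3/(z + 4) - 3/(z - 4): now 3*atan(z**3/4 - 3/4)/4 + ∫(-3/(z - 4)) dz + ∫(-3/(z + 4)) dz + ∫(-2/(z + 5)) dz - 2*exp(-3*z)/3.
Step 7. Evaluate the standard form [assuming z > -5]: now -2*log(z + 5) + 3*atan(z**3/4 - 3/4)/4 + ∫(-3/(z - 4)) dz + ∫(-3/(z + 4)) dz - 2*exp(-3*z)/3.
Step 8. Evaluate the standard form [assuming z > -4]: now -3*log(z + 4) - 2*log(z + 5) + 3*atan(z**3/4 - 3/4)/4 + ∫(-3/(z - 4)) dz - 2*exp(-3*z)/3.
Step 9. Evaluate the standard form [assuming z > 4]: now -3*log(z - 4) - 3*log(z + 4) - 2*log(z + 5) + 3*atan(z**3/4 - 3/4)/4 - 2*exp(-3*z)/3.
Answer: -3*log(z - 4) - 3*log(z + 4) - 2*log(z + 5) + 3*atan(z**3/4 - 3/4)/4 - 2*exp(-3*z)/3.


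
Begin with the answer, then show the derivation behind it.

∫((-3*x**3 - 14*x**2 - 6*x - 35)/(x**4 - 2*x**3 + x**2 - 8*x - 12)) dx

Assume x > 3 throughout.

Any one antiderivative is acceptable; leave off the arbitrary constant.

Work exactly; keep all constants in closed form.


The answer is -5*log(x - 3) + 2*log(x + 1) - 3*atan(x/2)/2.
Step 1. Decompose ∫((-3*x**3 - 14*x**2 - 6*x - 35)/(x**4 - 2*x**3 + x**2 - 8*x - 12)) dx by partial fractions, (-3*x**3 - 14*x**2 - 6*x - 35)/(x**4 - 2*x**3 + x**2 - 8*x - 12) = -3/(x**2 + 4) + 2/(x + 1) - 5/(x - 3): now ∫(-5/(x - 3)) dx + ∫(2/(x + 1)) dx + ∫(-3/(x**2 + 4)) dx.
Step 2. Evaluate the standard form [assuming x > -1]: now 2*log(x + 1) + ∫(-5/(x - 3)) dx + ∫(-3/(x**2 + 4)) dx.
Step 3. Evaluate the standard form [assuming x > 3]: now -5*log(x - 3) + 2*log(x + 1) + ∫(-3/(x**2 + 4)) dx.
Step 4. Evaluate the standard form: now -5*log(x - 3) + 2*log(x + 1) - 3*atan(x/2)/2.
Answer: -5*log(x - 3) + 2*log(x + 1) - 3*atan(x/2)/2.


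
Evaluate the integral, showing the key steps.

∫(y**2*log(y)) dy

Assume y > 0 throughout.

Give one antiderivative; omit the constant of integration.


Step 1. Integrate ∫(y**2*log(y)) dy by parts with u = log(y), dv = (y**2) dy, so v = y**3/3 [assuming y > 0]: now y**3*log(y)/3 + ∫(-y**2/3) dy.
Step 2. Evaluate the standard form: now y**3*log(y)/3 - y**3/9.
Answer: y**3*log(y)/3 - y**3/9.


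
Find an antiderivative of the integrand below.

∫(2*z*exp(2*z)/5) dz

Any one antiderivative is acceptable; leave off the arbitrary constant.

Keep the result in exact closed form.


Answer: z*exp(2*z)/5 - exp(2*z)/10.


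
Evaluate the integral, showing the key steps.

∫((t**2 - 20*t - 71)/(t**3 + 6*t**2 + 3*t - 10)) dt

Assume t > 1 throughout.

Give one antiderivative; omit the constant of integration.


Step 1. Decompose ∫((t**2 - 20*t - 71)/(t**3 + 6*t**2 + 3*t - 10)) dt by partial fractions, (t**2 - 20*t - 71)/(t**3 + 6*t**2 + 3*t - 10) = 3/(t + 5) + 3/(t + 2) - 5/(t - 1): now ∫(-5/(t - 1)) dt + ∫(3/(t + 2)) dt + ∫(3/(t + 5)) dt.
Step 2. Evaluate the standard form [assuming t > -5]: now 3*log(t + 5) + ∫(-5/(t - 1)) dt + ∫(3/(t + 2)) dt.
Step 3. Evaluate the standard form [assuming t > -2]: now 3*log(t + 2) + 3*log(t + 5) + ∫(-5/(t - 1)) dt.
Step 4. Evaluate the standard form [assuming t > 1]: now -5*log(t - 1) + 3*log(t + 2) + 3*log(t + 5).
Answer: -5*log(t - 1) + 3*log(t + 2) + 3*log(t + 5).


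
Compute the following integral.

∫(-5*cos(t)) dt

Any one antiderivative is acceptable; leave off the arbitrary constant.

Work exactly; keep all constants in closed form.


Answer: -5*sin(t).


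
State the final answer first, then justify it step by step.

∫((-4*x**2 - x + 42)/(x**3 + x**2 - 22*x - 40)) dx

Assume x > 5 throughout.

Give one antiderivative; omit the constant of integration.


The answer is -log(x - 5) - 2*log(x + 2) - log(x + 4).
Step 1. Decompose ∫((-4*x**2 - x + 42)/(x**3 + x**2 - 22*x - 40)) dx by partial fractions, (-4*x**2 - x + 42)/(x**3 + x**2 - 22*x - 40) = -1/(x + 4) - 2/(x + 2) - 1/(x - 5): now ∫(-1/(x - 5)) dx + ∫(-2/(x + 2)) dx + ∫(-1/(x + 4)) dx.
Step 2. Evaluate the standard form [assuming x > 5]: now -log(x - 5) + ∫(-2/(x + 2)) dx + ∫(-1/(x + 4)) dx.
Step 3. Evaluate the standard form [assuming x > -2]: now -log(x - 5) - 2*log(x + 2) + ∫(-1/(x + 4)) dx.
Step 4. Evaluate the standard form [assuming x > -4]: now -log(x - 5) - 2*log(x + 2) - log(x + 4).
Answer: -log(x - 5) - 2*log(x + 2) - log(x + 4).


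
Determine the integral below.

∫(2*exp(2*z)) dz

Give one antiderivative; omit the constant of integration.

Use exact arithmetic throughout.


Answer: exp(2*z).


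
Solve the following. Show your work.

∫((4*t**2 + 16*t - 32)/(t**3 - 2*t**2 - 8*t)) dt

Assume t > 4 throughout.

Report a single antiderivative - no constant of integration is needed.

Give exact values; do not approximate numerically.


Step 1. Decompose ∫((4*t**2 + 16*t - 32)/(t**3 - 2*t**2 - 8*t)) dt by partial fractions, (4*t**2 + 16*t - 32)/(t**3 - 2*t**2 - 8*t) = -4/(t + 2) + 4/(t - 4) + 4/t: now ∫(4/t) dt + ∫(4/(t - 4)) dt + ∫(-4/(t + 2)) dt.
Step 2. Evaluate the standard form [assuming t > -2]: now -4*log(t + 2) + ∫(4/t) dt + ∫(4/(t - 4)) dt.
Step 3. Evaluate the standard form [assuming t > 0]: now 4*log(t) - 4*log(t + 2) + ∫(4/(t - 4)) dt.
Step 4. Evaluate the standard form [assuming t > 4]: now 4*log(t) + 4*log(t - 4) - 4*log(t + 2).
Answer: 4*log(t) + 4*log(t - 4) - 4*log(t + 2).


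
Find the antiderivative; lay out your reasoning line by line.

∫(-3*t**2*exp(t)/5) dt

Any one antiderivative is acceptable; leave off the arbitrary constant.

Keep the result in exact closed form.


Step 1. Integrate ∫(-3*t**2*exp(t)/5) dt by parts with u = t**2, dv = (-3*exp(t)/5) dt, so v = -3*exp(t)/5: now -3*t**2*exp(t)/5 + ∫(6*t*exp(t)/5) dt.
Step 2. Integrate ∫(6*t*exp(t)/5) dt by parts with u = t, dv = (6*exp(t)/5) dt, so v = 6*exp(t)/5: now -3*t**2*exp(t)/5 + 6*t*exp(t)/5 + ∫(-6*exp(t)/5) dt.
Step 3. Evaluate the standard form: now -3*t**2*exp(t)/5 + 6*t*exp(t)/5 - 6*exp(t)/5.
Answer: -3*t**2*exp(t)/5 + 6*t*exp(t)/5 - 6*exp(t)/5.
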